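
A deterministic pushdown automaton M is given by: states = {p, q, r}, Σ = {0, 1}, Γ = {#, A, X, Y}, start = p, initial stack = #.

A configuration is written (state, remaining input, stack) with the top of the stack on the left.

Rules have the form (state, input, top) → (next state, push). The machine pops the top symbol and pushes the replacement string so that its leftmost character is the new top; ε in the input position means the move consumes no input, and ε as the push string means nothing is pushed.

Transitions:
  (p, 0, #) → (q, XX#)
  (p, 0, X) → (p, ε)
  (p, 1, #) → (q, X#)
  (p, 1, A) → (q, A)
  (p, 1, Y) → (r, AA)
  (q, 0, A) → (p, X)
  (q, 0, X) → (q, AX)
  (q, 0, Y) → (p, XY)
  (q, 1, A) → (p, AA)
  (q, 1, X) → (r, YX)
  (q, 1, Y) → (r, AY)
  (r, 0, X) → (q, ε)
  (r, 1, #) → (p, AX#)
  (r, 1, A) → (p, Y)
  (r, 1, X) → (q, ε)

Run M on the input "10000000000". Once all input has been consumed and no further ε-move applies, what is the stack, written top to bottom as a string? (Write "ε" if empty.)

#

(p, 10000000000, #)
  read 1, top #: go to q, push X# → (q, 0000000000, X#)
  read 0, top X: go to q, push AX → (q, 000000000, AX#)
  read 0, top A: go to p, push X → (p, 00000000, XX#)
  read 0, top X: go to p, push ε → (p, 0000000, X#)
  read 0, top X: go to p, push ε → (p, 000000, #)
  read 0, top #: go to q, push XX# → (q, 00000, XX#)
  read 0, top X: go to q, push AX → (q, 0000, AXX#)
  read 0, top A: go to p, push X → (p, 000, XXX#)
  read 0, top X: go to p, push ε → (p, 00, XX#)
  read 0, top X: go to p, push ε → (p, 0, X#)
  read 0, top X: go to p, push ε → (p, ε, #)
All input consumed in state p with stack #.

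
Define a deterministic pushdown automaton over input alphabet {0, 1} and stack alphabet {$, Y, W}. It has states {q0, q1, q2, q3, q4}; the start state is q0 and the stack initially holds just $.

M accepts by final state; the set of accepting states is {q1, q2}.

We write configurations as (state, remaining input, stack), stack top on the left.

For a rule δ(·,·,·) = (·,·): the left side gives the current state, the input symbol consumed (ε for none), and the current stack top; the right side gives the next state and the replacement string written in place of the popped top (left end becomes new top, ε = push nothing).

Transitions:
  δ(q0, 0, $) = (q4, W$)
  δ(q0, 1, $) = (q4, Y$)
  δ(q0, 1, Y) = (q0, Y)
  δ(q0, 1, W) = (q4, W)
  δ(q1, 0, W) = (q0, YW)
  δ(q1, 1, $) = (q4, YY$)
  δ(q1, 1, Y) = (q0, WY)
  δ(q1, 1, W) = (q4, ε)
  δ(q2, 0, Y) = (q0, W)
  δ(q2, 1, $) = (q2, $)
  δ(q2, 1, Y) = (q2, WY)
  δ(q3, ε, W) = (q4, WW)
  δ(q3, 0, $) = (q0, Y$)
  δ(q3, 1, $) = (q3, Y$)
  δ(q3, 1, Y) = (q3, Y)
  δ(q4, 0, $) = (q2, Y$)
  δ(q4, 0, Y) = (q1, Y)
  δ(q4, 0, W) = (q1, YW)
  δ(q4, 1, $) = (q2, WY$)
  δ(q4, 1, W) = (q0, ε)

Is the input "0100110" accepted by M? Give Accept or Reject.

Accept

(q0, 0100110, $)
  read 0, top $: go to q4, push W$ → (q4, 100110, W$)
  read 1, top W: go to q0, push ε → (q0, 00110, $)
  read 0, top $: go to q4, push W$ → (q4, 0110, W$)
  read 0, top W: go to q1, push YW → (q1, 110, YW$)
  read 1, top Y: go to q0, push WY → (q0, 10, WYW$)
  read 1, top W: go to q4, push W → (q4, 0, WYW$)
  read 0, top W: go to q1, push YW → (q1, ε, YWYW$)
All input consumed; state q1 ∈ F.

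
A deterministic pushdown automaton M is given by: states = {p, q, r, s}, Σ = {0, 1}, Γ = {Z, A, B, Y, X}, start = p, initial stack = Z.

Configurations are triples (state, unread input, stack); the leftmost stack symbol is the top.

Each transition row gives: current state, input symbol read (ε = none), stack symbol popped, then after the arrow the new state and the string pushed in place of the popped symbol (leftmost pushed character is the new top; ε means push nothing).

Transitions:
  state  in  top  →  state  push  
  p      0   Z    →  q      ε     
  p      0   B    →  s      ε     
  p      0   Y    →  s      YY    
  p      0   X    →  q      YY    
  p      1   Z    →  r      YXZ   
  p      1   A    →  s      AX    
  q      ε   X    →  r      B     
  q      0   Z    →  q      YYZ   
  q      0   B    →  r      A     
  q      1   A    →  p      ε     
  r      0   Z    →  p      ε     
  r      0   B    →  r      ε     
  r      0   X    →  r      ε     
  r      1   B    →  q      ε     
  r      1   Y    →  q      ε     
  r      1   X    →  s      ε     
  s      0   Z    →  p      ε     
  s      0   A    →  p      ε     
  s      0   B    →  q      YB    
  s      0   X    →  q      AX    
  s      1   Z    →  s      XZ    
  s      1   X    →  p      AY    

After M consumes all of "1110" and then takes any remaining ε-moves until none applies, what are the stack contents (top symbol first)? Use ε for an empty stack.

YYZ

(p, 1110, Z)
  read 1, top Z: go to r, push YXZ → (r, 110, YXZ)
  read 1, top Y: go to q, push ε → (q, 10, XZ)
  ε-move, top X: go to r, push B → (r, 10, BZ)
  read 1, top B: go to q, push ε → (q, 0, Z)
  read 0, top Z: go to q, push YYZ → (q, ε, YYZ)
All input consumed in state q with stack YYZ.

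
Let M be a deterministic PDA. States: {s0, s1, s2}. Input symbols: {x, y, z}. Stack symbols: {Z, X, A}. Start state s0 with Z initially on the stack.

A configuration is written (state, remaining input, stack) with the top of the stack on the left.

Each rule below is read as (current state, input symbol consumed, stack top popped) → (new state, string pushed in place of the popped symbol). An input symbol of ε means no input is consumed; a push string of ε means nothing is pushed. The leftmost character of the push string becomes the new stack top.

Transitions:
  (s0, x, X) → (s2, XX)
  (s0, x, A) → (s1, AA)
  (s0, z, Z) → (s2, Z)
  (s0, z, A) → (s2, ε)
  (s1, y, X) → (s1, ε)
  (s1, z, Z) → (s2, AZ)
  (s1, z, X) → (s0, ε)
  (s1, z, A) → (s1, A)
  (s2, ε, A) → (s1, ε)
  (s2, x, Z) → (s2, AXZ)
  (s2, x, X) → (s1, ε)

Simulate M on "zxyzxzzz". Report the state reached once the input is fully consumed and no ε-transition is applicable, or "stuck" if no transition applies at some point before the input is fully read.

(s0, zxyzxzzz, Z) ⊢ (s2, xyzxzzz, Z) ⊢ (s2, yzxzzz, AXZ) ⊢ (s1, yzxzzz, XZ) ⊢ (s1, zxzzz, Z) ⊢ (s2, xzzz, AZ) ⊢ (s1, xzzz, Z)
No transition for (s1, x, top Z); M blocks with input xzzz remaining.

stuck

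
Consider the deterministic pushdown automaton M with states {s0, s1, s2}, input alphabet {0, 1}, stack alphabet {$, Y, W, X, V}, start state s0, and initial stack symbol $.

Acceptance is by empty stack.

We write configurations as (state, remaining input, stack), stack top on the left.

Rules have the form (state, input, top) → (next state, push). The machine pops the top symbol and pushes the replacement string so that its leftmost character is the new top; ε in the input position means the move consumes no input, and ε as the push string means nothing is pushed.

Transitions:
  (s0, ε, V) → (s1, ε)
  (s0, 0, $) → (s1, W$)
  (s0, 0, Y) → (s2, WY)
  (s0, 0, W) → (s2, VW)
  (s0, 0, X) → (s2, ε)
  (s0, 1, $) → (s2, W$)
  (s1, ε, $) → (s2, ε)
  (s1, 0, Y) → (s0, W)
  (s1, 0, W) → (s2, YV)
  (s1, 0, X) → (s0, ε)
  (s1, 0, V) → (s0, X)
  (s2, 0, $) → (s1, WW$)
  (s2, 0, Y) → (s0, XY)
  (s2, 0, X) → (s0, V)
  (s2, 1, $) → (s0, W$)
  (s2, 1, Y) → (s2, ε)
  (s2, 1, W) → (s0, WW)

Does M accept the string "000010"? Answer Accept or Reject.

(s0, 000010, $) ⊢ (s1, 00010, W$) ⊢ (s2, 0010, YV$) ⊢ (s0, 010, XYV$) ⊢ (s2, 10, YV$) ⊢ (s2, 0, V$)
No transition applies at (s2, 0, V$); input not fully consumed.

Reject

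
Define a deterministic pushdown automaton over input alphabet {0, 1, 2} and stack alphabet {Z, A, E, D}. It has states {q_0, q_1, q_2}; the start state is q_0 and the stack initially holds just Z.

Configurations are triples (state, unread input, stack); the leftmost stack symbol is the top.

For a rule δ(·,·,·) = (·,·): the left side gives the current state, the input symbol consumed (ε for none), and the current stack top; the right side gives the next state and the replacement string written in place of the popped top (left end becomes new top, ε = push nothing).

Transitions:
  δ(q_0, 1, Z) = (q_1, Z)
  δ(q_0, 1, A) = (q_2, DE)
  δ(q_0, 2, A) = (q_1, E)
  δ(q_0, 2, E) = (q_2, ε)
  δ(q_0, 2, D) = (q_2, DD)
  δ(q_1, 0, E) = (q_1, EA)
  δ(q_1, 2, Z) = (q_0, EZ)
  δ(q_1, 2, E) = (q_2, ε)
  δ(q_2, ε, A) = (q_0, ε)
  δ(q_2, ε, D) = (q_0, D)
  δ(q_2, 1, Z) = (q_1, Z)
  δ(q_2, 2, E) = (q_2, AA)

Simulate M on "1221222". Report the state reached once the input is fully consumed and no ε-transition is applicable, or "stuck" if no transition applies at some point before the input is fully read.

(q_0, 1221222, Z)
  read 1, top Z: go to q_1, push Z → (q_1, 221222, Z)
  read 2, top Z: go to q_0, push EZ → (q_0, 21222, EZ)
  read 2, top E: go to q_2, push ε → (q_2, 1222, Z)
  read 1, top Z: go to q_1, push Z → (q_1, 222, Z)
  read 2, top Z: go to q_0, push EZ → (q_0, 22, EZ)
  read 2, top E: go to q_2, push ε → (q_2, 2, Z)
No transition for (q_2, 2, top Z); M blocks with input 2 remaining.

stuck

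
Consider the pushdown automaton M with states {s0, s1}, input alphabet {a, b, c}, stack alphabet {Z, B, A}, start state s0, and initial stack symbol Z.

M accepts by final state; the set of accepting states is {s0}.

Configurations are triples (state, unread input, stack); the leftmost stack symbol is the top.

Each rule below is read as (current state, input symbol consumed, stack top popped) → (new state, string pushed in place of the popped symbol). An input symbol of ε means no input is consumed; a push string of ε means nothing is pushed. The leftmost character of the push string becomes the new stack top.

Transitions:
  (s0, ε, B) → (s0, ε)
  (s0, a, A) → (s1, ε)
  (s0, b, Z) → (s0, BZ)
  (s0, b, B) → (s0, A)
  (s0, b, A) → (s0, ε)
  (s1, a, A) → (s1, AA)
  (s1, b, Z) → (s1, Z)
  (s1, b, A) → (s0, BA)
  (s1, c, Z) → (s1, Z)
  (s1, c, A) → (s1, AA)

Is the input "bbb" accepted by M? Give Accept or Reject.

One accepting computation: (s0, bbb, Z) ⊢ (s0, bb, BZ) ⊢ (s0, b, AZ) ⊢ (s0, ε, Z)
All input consumed and state s0 ∈ F.

Accept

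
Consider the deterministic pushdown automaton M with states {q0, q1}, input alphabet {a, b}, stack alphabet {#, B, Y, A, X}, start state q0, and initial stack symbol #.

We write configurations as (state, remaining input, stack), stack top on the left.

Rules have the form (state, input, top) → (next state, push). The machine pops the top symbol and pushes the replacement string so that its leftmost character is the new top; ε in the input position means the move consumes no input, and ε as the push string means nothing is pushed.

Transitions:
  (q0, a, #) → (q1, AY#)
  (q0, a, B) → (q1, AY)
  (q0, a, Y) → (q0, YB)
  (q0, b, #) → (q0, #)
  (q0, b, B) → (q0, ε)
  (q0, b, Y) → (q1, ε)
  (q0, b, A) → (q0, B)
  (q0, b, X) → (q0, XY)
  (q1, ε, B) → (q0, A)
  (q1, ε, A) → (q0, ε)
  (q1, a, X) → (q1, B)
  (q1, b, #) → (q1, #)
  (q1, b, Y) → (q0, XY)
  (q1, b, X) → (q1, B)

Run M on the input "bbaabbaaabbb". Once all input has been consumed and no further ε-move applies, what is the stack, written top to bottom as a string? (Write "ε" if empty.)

B#

(q0, bbaabbaaabbb, #)
  read b, top #: go to q0, push # → (q0, baabbaaabbb, #)
  read b, top #: go to q0, push # → (q0, aabbaaabbb, #)
  read a, top #: go to q1, push AY# → (q1, abbaaabbb, AY#)
  ε-move, top A: go to q0, push ε → (q0, abbaaabbb, Y#)
  read a, top Y: go to q0, push YB → (q0, bbaaabbb, YB#)
  read b, top Y: go to q1, push ε → (q1, baaabbb, B#)
  ε-move, top B: go to q0, push A → (q0, baaabbb, A#)
  read b, top A: go to q0, push B → (q0, aaabbb, B#)
  read a, top B: go to q1, push AY → (q1, aabbb, AY#)
  ε-move, top A: go to q0, push ε → (q0, aabbb, Y#)
  read a, top Y: go to q0, push YB → (q0, abbb, YB#)
  read a, top Y: go to q0, push YB → (q0, bbb, YBB#)
  read b, top Y: go to q1, push ε → (q1, bb, BB#)
  ε-move, top B: go to q0, push A → (q0, bb, AB#)
  read b, top A: go to q0, push B → (q0, b, BB#)
  read b, top B: go to q0, push ε → (q0, ε, B#)
All input consumed in state q0 with stack B#.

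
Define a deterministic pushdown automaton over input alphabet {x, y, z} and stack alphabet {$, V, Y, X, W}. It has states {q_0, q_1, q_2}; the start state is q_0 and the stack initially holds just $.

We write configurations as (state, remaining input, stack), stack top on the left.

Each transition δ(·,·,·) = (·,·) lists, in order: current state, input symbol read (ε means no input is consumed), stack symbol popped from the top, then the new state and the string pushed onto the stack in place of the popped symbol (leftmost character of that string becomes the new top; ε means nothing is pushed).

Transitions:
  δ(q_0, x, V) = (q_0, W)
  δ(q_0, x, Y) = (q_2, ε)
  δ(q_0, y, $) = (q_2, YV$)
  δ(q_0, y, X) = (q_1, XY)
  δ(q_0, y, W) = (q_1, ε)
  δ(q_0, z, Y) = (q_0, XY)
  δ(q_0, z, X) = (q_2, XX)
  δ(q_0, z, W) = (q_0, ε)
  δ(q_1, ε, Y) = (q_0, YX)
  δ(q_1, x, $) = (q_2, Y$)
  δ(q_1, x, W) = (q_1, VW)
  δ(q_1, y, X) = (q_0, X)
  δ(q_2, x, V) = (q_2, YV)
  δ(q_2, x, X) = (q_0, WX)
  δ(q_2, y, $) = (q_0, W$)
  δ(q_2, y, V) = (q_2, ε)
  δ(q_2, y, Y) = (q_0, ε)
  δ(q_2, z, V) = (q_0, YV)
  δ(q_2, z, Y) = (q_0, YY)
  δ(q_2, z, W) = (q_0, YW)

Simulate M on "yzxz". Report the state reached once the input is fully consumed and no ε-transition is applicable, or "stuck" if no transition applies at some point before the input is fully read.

q_0

(q_0, yzxz, $) ⊢ (q_2, zxz, YV$) ⊢ (q_0, xz, YYV$) ⊢ (q_2, z, YV$) ⊢ (q_0, ε, YYV$)
All input consumed; M is in state q_0.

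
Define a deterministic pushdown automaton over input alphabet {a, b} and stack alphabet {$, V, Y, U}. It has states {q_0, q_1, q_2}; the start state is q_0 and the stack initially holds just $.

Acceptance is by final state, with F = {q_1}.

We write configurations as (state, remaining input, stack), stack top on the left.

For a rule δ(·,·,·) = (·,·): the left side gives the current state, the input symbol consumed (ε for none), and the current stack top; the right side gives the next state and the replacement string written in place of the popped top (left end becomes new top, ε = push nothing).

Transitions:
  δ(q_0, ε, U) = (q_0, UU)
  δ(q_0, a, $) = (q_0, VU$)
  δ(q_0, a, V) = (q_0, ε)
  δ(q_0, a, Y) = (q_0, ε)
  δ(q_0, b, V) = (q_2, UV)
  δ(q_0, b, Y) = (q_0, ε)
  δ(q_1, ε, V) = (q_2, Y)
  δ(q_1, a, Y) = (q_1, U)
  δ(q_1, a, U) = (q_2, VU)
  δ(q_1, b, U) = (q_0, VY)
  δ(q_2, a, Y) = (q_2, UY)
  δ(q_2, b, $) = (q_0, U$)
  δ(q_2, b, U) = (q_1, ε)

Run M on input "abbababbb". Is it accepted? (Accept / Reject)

(q_0, abbababbb, $)
  read a, top $: go to q_0, push VU$ → (q_0, bbababbb, VU$)
  read b, top V: go to q_2, push UV → (q_2, bababbb, UVU$)
  read b, top U: go to q_1, push ε → (q_1, ababbb, VU$)
  ε-move, top V: go to q_2, push Y → (q_2, ababbb, YU$)
  read a, top Y: go to q_2, push UY → (q_2, babbb, UYU$)
  read b, top U: go to q_1, push ε → (q_1, abbb, YU$)
  read a, top Y: go to q_1, push U → (q_1, bbb, UU$)
  read b, top U: go to q_0, push VY → (q_0, bb, VYU$)
  read b, top V: go to q_2, push UV → (q_2, b, UVYU$)
  read b, top U: go to q_1, push ε → (q_1, ε, VYU$)
All input consumed; state q_1 ∈ F.

Accept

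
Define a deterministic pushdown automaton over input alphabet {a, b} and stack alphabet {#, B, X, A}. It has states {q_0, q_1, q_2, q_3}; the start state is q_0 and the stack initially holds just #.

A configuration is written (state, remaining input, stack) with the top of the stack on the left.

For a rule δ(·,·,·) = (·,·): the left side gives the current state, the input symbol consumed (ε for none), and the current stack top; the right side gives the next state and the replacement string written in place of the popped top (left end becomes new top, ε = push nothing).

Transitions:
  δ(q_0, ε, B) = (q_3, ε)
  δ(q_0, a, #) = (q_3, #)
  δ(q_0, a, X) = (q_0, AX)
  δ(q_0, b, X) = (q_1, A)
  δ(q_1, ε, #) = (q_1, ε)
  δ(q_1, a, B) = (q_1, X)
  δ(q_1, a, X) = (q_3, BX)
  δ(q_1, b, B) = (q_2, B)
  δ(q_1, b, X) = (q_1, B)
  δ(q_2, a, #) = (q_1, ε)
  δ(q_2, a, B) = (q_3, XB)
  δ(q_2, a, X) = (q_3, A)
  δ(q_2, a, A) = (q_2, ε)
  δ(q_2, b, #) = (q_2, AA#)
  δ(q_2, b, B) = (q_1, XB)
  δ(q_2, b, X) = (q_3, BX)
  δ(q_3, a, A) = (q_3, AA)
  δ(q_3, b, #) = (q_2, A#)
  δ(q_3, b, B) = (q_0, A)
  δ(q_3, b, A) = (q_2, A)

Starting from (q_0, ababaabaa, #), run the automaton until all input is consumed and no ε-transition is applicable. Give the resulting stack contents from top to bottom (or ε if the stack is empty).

(q_0, ababaabaa, #)
  read a, top #: go to q_3, push # → (q_3, babaabaa, #)
  read b, top #: go to q_2, push A# → (q_2, abaabaa, A#)
  read a, top A: go to q_2, push ε → (q_2, baabaa, #)
  read b, top #: go to q_2, push AA# → (q_2, aabaa, AA#)
  read a, top A: go to q_2, push ε → (q_2, abaa, A#)
  read a, top A: go to q_2, push ε → (q_2, baa, #)
  read b, top #: go to q_2, push AA# → (q_2, aa, AA#)
  read a, top A: go to q_2, push ε → (q_2, a, A#)
  read a, top A: go to q_2, push ε → (q_2, ε, #)
All input consumed in state q_2 with stack #.

#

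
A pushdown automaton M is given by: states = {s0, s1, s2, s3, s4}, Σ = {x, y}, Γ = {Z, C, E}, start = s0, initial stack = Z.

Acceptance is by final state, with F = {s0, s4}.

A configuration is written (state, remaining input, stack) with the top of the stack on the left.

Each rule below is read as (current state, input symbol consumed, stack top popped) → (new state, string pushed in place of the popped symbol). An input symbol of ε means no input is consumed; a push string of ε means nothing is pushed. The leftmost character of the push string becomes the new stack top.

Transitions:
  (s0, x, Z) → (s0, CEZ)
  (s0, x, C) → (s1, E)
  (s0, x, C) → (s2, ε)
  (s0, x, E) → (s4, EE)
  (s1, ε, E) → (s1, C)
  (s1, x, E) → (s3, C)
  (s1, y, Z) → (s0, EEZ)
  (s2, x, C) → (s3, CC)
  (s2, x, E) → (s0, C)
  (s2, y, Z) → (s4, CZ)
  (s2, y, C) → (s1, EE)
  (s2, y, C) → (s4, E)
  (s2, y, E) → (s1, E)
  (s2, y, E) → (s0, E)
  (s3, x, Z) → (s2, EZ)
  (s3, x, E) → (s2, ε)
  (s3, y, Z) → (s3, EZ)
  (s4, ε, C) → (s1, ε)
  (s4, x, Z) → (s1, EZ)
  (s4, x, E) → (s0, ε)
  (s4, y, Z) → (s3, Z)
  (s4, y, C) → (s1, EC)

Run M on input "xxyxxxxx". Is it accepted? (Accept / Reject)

Accept

One accepting computation: (s0, xxyxxxxx, Z) ⊢ (s0, xyxxxxx, CEZ) ⊢ (s2, yxxxxx, EZ) ⊢ (s0, xxxxx, EZ) ⊢ (s4, xxxx, EEZ) ⊢ (s0, xxx, EZ) ⊢ (s4, xx, EEZ) ⊢ (s0, x, EZ) ⊢ (s4, ε, EEZ)
All input consumed and state s4 ∈ F.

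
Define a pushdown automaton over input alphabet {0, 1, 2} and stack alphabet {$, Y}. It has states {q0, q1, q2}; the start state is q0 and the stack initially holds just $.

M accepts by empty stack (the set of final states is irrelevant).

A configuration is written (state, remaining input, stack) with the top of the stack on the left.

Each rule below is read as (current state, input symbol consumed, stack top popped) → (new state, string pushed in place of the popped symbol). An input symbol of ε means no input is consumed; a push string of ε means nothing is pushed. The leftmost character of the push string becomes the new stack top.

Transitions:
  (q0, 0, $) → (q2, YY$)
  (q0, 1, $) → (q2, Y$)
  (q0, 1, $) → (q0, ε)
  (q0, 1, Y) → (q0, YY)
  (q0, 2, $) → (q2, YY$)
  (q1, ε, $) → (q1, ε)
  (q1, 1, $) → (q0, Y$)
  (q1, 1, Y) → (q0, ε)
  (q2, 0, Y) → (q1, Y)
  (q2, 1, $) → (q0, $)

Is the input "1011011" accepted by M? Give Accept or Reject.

Accept

One accepting computation: (q0, 1011011, $) ⊢ (q2, 011011, Y$) ⊢ (q1, 11011, Y$) ⊢ (q0, 1011, $) ⊢ (q2, 011, Y$) ⊢ (q1, 11, Y$) ⊢ (q0, 1, $) ⊢ (q0, ε, ε)
All input consumed and the stack is empty.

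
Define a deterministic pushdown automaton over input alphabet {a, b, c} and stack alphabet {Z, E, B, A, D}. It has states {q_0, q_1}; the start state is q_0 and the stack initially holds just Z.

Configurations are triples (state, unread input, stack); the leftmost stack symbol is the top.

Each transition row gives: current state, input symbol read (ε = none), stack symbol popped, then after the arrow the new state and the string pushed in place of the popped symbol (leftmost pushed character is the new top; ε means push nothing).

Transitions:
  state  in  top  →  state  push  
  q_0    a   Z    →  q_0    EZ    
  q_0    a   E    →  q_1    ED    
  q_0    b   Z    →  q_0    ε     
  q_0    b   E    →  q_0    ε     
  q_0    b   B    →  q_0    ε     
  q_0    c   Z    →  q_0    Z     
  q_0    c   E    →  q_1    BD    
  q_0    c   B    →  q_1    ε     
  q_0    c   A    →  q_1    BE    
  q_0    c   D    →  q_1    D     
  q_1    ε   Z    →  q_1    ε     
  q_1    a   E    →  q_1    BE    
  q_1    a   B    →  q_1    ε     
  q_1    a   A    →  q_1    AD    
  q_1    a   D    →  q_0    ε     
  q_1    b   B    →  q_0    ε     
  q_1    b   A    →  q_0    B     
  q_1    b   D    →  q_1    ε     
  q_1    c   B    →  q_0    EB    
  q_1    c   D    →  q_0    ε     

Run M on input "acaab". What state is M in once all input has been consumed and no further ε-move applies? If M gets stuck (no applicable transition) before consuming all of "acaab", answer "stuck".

q_0

(q_0, acaab, Z)
  read a, top Z: go to q_0, push EZ → (q_0, caab, EZ)
  read c, top E: go to q_1, push BD → (q_1, aab, BDZ)
  read a, top B: go to q_1, push ε → (q_1, ab, DZ)
  read a, top D: go to q_0, push ε → (q_0, b, Z)
  read b, top Z: go to q_0, push ε → (q_0, ε, ε)
All input consumed; M is in state q_0.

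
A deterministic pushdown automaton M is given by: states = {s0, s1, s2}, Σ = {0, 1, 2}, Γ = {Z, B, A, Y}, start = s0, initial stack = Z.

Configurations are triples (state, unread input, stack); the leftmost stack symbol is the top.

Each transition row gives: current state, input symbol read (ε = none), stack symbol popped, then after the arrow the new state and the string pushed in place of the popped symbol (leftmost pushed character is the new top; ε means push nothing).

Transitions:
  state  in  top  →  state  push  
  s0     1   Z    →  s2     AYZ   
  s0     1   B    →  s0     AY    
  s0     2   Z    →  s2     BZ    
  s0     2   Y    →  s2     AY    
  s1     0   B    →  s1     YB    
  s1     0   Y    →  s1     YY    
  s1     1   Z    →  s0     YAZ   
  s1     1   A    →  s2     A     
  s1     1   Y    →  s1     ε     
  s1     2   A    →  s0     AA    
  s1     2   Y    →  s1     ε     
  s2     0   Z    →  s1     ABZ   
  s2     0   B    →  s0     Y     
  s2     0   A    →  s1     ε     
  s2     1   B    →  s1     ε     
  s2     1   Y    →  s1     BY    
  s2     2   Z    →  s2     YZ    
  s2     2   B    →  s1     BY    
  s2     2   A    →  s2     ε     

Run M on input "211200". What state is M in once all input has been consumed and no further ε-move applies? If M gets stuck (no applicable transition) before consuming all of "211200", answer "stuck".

(s0, 211200, Z)
  read 2, top Z: go to s2, push BZ → (s2, 11200, BZ)
  read 1, top B: go to s1, push ε → (s1, 1200, Z)
  read 1, top Z: go to s0, push YAZ → (s0, 200, YAZ)
  read 2, top Y: go to s2, push AY → (s2, 00, AYAZ)
  read 0, top A: go to s1, push ε → (s1, 0, YAZ)
  read 0, top Y: go to s1, push YY → (s1, ε, YYAZ)
All input consumed; M is in state s1.

s1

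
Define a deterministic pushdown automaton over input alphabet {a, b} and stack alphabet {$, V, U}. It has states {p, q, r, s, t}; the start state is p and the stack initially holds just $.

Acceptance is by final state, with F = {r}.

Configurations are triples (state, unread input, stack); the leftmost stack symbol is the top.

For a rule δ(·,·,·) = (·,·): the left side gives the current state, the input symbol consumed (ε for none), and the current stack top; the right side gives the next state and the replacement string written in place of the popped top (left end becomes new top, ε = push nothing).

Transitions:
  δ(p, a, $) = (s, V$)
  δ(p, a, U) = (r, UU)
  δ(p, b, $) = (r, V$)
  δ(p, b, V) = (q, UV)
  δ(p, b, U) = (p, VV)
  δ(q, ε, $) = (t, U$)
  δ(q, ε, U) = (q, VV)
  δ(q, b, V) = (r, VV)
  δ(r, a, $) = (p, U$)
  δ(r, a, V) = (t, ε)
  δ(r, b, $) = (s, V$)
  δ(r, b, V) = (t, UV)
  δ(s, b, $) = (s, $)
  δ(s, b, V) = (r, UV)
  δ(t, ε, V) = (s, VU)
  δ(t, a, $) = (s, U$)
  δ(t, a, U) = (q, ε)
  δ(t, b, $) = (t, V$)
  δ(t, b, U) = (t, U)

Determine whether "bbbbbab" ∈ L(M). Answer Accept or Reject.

(p, bbbbbab, $)
  read b, top $: go to r, push V$ → (r, bbbbab, V$)
  read b, top V: go to t, push UV → (t, bbbab, UV$)
  read b, top U: go to t, push U → (t, bbab, UV$)
  read b, top U: go to t, push U → (t, bab, UV$)
  read b, top U: go to t, push U → (t, ab, UV$)
  read a, top U: go to q, push ε → (q, b, V$)
  read b, top V: go to r, push VV → (r, ε, VV$)
All input consumed; state r ∈ F.

Accept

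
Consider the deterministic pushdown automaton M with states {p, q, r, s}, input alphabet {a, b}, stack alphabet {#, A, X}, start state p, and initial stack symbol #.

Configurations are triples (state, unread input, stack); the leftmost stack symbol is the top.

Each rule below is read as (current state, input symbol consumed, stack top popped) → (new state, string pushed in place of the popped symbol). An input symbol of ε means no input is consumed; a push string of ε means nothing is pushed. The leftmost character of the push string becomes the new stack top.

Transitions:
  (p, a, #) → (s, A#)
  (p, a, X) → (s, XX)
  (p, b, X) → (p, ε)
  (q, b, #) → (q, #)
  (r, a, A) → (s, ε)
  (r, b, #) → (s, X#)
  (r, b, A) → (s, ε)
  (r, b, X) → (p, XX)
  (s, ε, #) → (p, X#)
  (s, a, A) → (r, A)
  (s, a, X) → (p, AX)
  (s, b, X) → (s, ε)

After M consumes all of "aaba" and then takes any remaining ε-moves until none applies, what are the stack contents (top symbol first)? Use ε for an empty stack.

(p, aaba, #) ⊢ (s, aba, A#) ⊢ (r, ba, A#) ⊢ (s, a, #) ⊢ (p, a, X#) ⊢ (s, ε, XX#)
All input consumed in state s with stack XX#.

XX#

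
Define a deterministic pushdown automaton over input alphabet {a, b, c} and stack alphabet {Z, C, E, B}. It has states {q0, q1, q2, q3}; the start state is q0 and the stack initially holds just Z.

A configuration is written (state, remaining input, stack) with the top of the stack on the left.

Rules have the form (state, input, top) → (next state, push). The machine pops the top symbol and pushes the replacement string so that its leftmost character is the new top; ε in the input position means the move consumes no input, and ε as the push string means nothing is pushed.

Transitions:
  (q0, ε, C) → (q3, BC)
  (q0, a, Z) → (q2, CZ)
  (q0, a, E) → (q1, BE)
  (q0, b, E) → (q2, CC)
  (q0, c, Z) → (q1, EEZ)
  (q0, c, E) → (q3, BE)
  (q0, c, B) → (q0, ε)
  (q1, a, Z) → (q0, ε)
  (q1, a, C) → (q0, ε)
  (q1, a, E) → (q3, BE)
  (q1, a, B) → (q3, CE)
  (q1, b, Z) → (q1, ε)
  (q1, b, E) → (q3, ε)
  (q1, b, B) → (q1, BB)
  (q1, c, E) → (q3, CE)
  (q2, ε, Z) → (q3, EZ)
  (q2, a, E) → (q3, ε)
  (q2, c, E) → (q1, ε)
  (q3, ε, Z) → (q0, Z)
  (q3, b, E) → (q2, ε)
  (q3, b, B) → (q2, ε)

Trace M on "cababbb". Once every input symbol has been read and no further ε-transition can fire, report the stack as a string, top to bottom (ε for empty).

EZ

(q0, cababbb, Z) ⊢ (q1, ababbb, EEZ) ⊢ (q3, babbb, BEEZ) ⊢ (q2, abbb, EEZ) ⊢ (q3, bbb, EZ) ⊢ (q2, bb, Z) ⊢ (q3, bb, EZ) ⊢ (q2, b, Z) ⊢ (q3, b, EZ) ⊢ (q2, ε, Z) ⊢ (q3, ε, EZ)
All input consumed in state q3 with stack EZ.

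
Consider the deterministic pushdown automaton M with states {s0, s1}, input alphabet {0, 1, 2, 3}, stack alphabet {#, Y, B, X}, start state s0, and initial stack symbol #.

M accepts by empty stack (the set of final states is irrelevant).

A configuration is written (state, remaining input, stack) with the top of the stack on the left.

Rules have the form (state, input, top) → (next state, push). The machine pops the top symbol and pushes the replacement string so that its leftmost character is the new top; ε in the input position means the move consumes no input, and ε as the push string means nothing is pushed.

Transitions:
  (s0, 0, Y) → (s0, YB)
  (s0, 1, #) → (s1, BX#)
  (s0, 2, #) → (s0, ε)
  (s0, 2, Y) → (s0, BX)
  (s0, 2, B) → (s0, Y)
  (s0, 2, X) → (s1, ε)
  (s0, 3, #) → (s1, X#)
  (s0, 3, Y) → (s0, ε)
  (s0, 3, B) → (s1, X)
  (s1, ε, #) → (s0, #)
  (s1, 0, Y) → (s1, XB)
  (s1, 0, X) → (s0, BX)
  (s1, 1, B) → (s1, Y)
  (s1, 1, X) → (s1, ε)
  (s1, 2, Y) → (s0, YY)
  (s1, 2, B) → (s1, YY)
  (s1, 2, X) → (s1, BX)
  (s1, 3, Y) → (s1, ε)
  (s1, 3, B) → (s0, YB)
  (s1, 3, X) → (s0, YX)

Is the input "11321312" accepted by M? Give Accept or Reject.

(s0, 11321312, #)
  read 1, top #: go to s1, push BX# → (s1, 1321312, BX#)
  read 1, top B: go to s1, push Y → (s1, 321312, YX#)
  read 3, top Y: go to s1, push ε → (s1, 21312, X#)
  read 2, top X: go to s1, push BX → (s1, 1312, BX#)
  read 1, top B: go to s1, push Y → (s1, 312, YX#)
  read 3, top Y: go to s1, push ε → (s1, 12, X#)
  read 1, top X: go to s1, push ε → (s1, 2, #)
  ε-move, top #: go to s0, push # → (s0, 2, #)
  read 2, top #: go to s0, push ε → (s0, ε, ε)
All input consumed and the stack is empty.

Accept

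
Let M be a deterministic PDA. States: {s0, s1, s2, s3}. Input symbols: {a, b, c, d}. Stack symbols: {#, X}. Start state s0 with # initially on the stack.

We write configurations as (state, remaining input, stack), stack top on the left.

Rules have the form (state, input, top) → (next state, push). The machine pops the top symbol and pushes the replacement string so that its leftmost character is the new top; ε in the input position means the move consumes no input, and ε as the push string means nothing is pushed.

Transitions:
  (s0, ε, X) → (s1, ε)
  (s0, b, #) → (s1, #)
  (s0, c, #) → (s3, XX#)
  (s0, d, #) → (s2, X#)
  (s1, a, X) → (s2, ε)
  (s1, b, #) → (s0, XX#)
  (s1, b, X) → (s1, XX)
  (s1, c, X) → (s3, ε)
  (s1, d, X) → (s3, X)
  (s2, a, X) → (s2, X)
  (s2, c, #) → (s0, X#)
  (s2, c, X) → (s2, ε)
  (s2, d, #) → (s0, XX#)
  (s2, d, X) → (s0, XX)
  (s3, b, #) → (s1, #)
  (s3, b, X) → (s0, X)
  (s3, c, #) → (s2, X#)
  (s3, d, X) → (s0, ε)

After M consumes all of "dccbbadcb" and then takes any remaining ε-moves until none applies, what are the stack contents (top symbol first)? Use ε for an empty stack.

#

(s0, dccbbadcb, #)
  read d, top #: go to s2, push X# → (s2, ccbbadcb, X#)
  read c, top X: go to s2, push ε → (s2, cbbadcb, #)
  read c, top #: go to s0, push X# → (s0, bbadcb, X#)
  ε-move, top X: go to s1, push ε → (s1, bbadcb, #)
  read b, top #: go to s0, push XX# → (s0, badcb, XX#)
  ε-move, top X: go to s1, push ε → (s1, badcb, X#)
  read b, top X: go to s1, push XX → (s1, adcb, XX#)
  read a, top X: go to s2, push ε → (s2, dcb, X#)
  read d, top X: go to s0, push XX → (s0, cb, XX#)
  ε-move, top X: go to s1, push ε → (s1, cb, X#)
  read c, top X: go to s3, push ε → (s3, b, #)
  read b, top #: go to s1, push # → (s1, ε, #)
All input consumed in state s1 with stack #.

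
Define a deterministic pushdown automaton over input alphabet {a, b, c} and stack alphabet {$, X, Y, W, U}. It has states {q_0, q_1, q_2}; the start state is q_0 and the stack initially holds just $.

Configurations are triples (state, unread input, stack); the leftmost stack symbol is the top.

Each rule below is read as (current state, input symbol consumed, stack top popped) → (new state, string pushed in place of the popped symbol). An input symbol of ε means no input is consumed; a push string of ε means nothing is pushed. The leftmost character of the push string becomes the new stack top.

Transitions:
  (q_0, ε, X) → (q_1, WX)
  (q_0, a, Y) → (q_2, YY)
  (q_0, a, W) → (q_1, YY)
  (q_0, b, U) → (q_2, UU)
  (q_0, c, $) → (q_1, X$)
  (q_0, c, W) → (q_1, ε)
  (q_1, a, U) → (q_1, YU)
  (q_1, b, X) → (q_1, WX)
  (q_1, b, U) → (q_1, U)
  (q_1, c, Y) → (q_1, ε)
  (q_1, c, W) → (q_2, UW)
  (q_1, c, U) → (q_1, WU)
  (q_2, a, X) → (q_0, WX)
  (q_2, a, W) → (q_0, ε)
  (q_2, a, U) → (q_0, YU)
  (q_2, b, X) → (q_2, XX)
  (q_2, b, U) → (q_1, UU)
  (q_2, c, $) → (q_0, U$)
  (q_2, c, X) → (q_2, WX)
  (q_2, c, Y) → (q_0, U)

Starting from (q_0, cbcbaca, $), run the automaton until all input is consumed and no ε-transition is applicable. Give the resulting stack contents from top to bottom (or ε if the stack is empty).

(q_0, cbcbaca, $) ⊢ (q_1, bcbaca, X$) ⊢ (q_1, cbaca, WX$) ⊢ (q_2, baca, UWX$) ⊢ (q_1, aca, UUWX$) ⊢ (q_1, ca, YUUWX$) ⊢ (q_1, a, UUWX$) ⊢ (q_1, ε, YUUWX$)
All input consumed in state q_1 with stack YUUWX$.

YUUWX$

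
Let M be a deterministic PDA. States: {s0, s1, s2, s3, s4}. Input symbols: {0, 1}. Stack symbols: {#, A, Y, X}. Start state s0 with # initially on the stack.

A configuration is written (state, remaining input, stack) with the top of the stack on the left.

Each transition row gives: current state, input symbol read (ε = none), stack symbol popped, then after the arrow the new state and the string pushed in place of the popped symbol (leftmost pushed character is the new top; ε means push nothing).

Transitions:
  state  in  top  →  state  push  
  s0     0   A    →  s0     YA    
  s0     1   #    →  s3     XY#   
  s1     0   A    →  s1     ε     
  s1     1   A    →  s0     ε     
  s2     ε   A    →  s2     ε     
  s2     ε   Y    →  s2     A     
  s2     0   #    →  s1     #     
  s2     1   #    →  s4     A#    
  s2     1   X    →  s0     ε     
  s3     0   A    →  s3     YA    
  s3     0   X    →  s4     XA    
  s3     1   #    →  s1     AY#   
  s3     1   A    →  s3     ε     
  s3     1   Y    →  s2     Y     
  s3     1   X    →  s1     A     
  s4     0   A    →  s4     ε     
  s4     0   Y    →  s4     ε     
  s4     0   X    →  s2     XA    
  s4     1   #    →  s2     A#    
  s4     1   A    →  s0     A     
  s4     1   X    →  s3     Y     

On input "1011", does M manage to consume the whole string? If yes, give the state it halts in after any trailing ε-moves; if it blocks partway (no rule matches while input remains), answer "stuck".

s2

(s0, 1011, #) ⊢ (s3, 011, XY#) ⊢ (s4, 11, XAY#) ⊢ (s3, 1, YAY#) ⊢ (s2, ε, YAY#) ⊢ (s2, ε, AAY#) ⊢ (s2, ε, AY#) ⊢ (s2, ε, Y#) ⊢ (s2, ε, A#) ⊢ (s2, ε, #)
All input consumed; M is in state s2.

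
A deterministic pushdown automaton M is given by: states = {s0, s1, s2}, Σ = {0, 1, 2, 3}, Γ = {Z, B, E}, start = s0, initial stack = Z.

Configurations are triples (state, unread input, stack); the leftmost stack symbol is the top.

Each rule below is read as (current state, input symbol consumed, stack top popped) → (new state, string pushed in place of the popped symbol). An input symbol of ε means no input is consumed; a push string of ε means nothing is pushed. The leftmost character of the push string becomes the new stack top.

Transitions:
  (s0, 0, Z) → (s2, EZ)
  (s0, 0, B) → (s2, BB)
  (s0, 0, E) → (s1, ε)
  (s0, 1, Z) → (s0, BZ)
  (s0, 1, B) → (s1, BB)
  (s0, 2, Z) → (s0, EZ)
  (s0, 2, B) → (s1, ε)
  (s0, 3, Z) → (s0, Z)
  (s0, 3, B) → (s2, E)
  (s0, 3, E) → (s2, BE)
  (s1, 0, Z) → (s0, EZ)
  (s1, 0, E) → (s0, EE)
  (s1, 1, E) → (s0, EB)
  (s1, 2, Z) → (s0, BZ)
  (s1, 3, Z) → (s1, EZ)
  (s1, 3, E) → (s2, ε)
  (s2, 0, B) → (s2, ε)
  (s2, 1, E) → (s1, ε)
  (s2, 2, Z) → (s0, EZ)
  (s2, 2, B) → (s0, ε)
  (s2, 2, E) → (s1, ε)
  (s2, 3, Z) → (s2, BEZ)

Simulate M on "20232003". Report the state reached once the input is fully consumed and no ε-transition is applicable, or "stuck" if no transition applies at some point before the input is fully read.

(s0, 20232003, Z)
  read 2, top Z: go to s0, push EZ → (s0, 0232003, EZ)
  read 0, top E: go to s1, push ε → (s1, 232003, Z)
  read 2, top Z: go to s0, push BZ → (s0, 32003, BZ)
  read 3, top B: go to s2, push E → (s2, 2003, EZ)
  read 2, top E: go to s1, push ε → (s1, 003, Z)
  read 0, top Z: go to s0, push EZ → (s0, 03, EZ)
  read 0, top E: go to s1, push ε → (s1, 3, Z)
  read 3, top Z: go to s1, push EZ → (s1, ε, EZ)
All input consumed; M is in state s1.

s1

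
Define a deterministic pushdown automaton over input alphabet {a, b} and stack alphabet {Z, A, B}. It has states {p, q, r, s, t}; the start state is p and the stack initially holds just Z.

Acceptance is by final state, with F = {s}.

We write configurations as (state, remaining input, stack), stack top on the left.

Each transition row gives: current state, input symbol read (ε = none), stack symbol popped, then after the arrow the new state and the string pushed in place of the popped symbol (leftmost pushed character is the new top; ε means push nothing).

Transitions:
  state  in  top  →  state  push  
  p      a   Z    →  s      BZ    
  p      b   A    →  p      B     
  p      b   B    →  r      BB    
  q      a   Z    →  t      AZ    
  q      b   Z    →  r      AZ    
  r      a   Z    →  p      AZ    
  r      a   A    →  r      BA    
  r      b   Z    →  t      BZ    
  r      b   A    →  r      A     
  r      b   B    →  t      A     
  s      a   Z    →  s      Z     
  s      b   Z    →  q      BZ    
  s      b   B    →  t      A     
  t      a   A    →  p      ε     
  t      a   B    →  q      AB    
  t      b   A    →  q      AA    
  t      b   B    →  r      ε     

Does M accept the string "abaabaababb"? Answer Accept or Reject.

(p, abaabaababb, Z) ⊢ (s, baabaababb, BZ) ⊢ (t, aabaababb, AZ) ⊢ (p, abaababb, Z) ⊢ (s, baababb, BZ) ⊢ (t, aababb, AZ) ⊢ (p, ababb, Z) ⊢ (s, babb, BZ) ⊢ (t, abb, AZ) ⊢ (p, bb, Z)
No transition applies at (p, bb, Z); input not fully consumed.

Reject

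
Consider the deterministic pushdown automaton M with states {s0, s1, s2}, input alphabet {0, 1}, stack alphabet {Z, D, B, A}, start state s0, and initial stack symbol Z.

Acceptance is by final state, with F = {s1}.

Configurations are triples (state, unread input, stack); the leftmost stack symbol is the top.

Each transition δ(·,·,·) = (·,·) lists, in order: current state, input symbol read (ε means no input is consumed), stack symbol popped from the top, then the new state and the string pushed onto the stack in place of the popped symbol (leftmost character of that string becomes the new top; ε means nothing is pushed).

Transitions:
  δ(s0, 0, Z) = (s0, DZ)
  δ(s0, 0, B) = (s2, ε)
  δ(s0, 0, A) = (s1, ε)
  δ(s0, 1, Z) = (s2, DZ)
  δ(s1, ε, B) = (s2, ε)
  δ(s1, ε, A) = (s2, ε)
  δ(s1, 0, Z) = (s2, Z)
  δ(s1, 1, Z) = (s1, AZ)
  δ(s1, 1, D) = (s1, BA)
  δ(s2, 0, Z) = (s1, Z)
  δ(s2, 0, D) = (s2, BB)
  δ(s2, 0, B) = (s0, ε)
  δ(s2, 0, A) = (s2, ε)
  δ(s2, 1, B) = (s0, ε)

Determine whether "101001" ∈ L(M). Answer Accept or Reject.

(s0, 101001, Z)
  read 1, top Z: go to s2, push DZ → (s2, 01001, DZ)
  read 0, top D: go to s2, push BB → (s2, 1001, BBZ)
  read 1, top B: go to s0, push ε → (s0, 001, BZ)
  read 0, top B: go to s2, push ε → (s2, 01, Z)
  read 0, top Z: go to s1, push Z → (s1, 1, Z)
  read 1, top Z: go to s1, push AZ → (s1, ε, AZ)
All input consumed; state s1 ∈ F.

Accept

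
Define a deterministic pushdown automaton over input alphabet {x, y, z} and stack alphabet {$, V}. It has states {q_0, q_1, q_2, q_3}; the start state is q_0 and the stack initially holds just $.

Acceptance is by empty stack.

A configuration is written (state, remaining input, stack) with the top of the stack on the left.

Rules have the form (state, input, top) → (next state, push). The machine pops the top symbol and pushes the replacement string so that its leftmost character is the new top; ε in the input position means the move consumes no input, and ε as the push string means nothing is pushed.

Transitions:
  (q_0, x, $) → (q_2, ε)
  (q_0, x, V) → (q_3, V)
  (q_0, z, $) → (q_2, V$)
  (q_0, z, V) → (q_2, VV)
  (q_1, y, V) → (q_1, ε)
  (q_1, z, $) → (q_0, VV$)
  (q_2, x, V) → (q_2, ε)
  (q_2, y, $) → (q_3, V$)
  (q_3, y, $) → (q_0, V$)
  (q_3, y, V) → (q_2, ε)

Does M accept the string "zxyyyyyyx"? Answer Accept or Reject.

(q_0, zxyyyyyyx, $)
  read z, top $: go to q_2, push V$ → (q_2, xyyyyyyx, V$)
  read x, top V: go to q_2, push ε → (q_2, yyyyyyx, $)
  read y, top $: go to q_3, push V$ → (q_3, yyyyyx, V$)
  read y, top V: go to q_2, push ε → (q_2, yyyyx, $)
  read y, top $: go to q_3, push V$ → (q_3, yyyx, V$)
  read y, top V: go to q_2, push ε → (q_2, yyx, $)
  read y, top $: go to q_3, push V$ → (q_3, yx, V$)
  read y, top V: go to q_2, push ε → (q_2, x, $)
No transition applies at (q_2, x, $); input not fully consumed.

Reject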